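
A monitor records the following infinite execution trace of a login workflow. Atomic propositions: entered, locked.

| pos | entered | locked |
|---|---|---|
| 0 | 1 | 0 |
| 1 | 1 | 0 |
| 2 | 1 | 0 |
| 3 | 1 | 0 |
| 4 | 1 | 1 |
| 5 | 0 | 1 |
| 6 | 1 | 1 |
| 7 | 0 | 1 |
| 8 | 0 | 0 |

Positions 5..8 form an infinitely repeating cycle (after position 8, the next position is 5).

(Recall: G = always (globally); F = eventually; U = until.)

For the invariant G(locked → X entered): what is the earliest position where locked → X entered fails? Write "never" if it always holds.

Check locked → X entered at each position in order: 0 ✓, 1 ✓, 2 ✓, 3 ✓.
At position 4 the labels are {entered, locked} and the next position 5 has {locked}, so locked → X entered is false there. This is the first violation.

4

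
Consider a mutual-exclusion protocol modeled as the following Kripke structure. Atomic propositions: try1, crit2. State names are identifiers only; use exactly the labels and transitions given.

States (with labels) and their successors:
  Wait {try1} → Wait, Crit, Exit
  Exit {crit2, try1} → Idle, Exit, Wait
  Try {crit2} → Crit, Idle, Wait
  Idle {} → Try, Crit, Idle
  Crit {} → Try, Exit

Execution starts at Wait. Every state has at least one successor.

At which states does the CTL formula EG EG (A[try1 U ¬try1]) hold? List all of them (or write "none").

{Try, Idle, Crit}

States satisfying EG (A[try1 U ¬try1]): {Try, Idle, Crit}.
States satisfying EG EG (A[try1 U ¬try1]): {Try, Idle, Crit}.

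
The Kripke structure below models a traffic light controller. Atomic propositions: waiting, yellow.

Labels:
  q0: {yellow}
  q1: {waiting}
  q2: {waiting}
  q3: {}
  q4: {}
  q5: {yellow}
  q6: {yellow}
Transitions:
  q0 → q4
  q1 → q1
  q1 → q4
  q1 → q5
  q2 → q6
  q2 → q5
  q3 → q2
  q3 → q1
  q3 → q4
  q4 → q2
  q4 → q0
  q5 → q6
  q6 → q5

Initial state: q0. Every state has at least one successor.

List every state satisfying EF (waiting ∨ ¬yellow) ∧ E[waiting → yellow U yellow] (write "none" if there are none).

{q0, q3, q4}

States satisfying waiting ∨ ¬yellow: {q1, q2, q3, q4}.
States satisfying EF (waiting ∨ ¬yellow): {q0, q1, q2, q3, q4}.
States satisfying waiting → yellow: {q0, q3, q4, q5, q6}.
States satisfying yellow: {q0, q5, q6}.
States satisfying E[waiting → yellow U yellow]: {q0, q3, q4, q5, q6}.
States satisfying EF (waiting ∨ ¬yellow) ∧ E[waiting → yellow U yellow]: {q0, q3, q4}.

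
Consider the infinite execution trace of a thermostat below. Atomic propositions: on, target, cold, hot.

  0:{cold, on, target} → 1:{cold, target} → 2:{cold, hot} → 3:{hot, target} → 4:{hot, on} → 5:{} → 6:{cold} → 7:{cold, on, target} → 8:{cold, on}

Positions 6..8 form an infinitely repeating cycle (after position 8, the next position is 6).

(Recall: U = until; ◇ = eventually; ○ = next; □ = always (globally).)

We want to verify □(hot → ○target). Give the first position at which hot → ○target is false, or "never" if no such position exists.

Check hot → ○target at each position in order: 0 ✓, 1 ✓, 2 ✓.
At position 3 the labels are {hot, target} and the next position 4 has {hot, on}, so hot → ○target is false there. This is the first violation.

3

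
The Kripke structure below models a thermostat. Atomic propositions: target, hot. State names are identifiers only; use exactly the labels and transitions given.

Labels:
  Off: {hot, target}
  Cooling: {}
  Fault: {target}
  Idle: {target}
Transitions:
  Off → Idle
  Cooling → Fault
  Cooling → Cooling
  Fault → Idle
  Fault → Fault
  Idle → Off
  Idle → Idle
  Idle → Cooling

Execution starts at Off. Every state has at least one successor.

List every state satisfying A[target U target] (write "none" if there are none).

{Off, Fault, Idle}

States satisfying target: {Off, Fault, Idle}.
States satisfying A[target U target]: {Off, Fault, Idle}.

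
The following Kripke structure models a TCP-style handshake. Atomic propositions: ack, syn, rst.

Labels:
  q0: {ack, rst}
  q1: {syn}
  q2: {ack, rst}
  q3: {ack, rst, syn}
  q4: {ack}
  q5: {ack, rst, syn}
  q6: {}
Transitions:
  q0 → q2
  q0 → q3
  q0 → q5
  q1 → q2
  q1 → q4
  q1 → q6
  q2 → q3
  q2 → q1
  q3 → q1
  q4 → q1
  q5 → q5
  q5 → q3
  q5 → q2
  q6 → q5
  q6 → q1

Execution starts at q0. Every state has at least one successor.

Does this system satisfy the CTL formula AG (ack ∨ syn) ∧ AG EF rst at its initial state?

States satisfying ack ∨ syn: {q0, q1, q2, q3, q4, q5}.
States satisfying AG (ack ∨ syn): ∅.
States satisfying EF rst: {q0, q1, q2, q3, q4, q5, q6}.
States satisfying AG EF rst: {q0, q1, q2, q3, q4, q5, q6}.
States satisfying AG (ack ∨ syn) ∧ AG EF rst: ∅.
q0 ∉ Sat(AG (ack ∨ syn) ∧ AG EF rst).

Does not hold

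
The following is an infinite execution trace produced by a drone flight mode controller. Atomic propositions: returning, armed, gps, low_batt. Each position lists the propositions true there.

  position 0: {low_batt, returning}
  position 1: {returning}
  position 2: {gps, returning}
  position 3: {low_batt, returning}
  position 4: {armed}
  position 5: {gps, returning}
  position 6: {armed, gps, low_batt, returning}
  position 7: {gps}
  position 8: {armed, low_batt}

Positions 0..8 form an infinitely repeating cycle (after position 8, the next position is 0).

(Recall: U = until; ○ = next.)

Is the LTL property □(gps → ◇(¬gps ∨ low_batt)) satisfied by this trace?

Satisfied

gps → ◇(¬gps ∨ low_batt) holds at every position 0..8, and those are all positions ever visited, so □(gps → ◇(¬gps ∨ low_batt)) holds.
Positions where gps holds: 2, 5, 6, 7.
Check ◇(¬gps ∨ low_batt) at each: 2→ok, 5→ok, 6→ok, 7→ok.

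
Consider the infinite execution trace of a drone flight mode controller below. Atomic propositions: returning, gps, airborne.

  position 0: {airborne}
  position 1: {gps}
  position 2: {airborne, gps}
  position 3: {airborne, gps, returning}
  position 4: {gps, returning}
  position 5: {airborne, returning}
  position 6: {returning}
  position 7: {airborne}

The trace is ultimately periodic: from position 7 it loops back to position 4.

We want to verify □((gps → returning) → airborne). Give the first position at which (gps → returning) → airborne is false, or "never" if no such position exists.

Check (gps → returning) → airborne at each position in order: 0 ✓, 1 ✓, 2 ✓, 3 ✓.
At position 4 the labels are {gps, returning}, so (gps → returning) → airborne is false there. This is the first violation.

4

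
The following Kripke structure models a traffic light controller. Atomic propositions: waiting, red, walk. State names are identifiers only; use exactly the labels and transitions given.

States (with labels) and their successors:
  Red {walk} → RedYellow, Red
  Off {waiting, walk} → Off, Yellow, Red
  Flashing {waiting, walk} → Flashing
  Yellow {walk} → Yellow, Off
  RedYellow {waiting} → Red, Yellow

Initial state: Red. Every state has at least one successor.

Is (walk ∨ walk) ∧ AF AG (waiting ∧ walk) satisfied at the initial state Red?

Does not hold

States satisfying walk ∨ walk: {Red, Off, Flashing, Yellow}.
States satisfying AG (waiting ∧ walk): {Flashing}.
States satisfying AF AG (waiting ∧ walk): {Flashing}.
States satisfying (walk ∨ walk) ∧ AF AG (waiting ∧ walk): {Flashing}.
Red ∉ Sat((walk ∨ walk) ∧ AF AG (waiting ∧ walk)).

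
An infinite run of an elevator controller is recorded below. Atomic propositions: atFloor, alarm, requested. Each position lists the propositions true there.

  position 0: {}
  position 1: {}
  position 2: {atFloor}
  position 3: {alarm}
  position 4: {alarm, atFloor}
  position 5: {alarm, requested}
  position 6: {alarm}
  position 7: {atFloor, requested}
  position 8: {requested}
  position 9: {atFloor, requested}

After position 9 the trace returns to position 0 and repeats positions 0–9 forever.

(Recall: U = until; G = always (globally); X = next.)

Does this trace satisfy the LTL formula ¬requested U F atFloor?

Yes

Walking from position 0: F atFloor first holds at position 0, and ¬requested holds at every earlier position along the way, so ¬requested U F atFloor holds.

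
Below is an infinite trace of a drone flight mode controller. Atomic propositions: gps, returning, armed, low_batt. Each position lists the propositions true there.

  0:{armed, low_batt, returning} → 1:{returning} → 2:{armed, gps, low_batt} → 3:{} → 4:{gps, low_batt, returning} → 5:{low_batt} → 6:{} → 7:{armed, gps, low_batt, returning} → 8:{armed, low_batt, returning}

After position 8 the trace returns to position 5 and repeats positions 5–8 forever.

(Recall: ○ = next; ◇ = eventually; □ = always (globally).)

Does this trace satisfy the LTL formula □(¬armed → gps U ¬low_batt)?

No

¬armed → gps U ¬low_batt must hold at every position from 0 onward. It fails at position 4, so □(¬armed → gps U ¬low_batt) is false.
Positions where ¬armed holds: 1, 3, 4, 5, 6.
Check gps U ¬low_batt at each: 1→ok, 3→ok, 4→fails, 5→fails, 6→ok.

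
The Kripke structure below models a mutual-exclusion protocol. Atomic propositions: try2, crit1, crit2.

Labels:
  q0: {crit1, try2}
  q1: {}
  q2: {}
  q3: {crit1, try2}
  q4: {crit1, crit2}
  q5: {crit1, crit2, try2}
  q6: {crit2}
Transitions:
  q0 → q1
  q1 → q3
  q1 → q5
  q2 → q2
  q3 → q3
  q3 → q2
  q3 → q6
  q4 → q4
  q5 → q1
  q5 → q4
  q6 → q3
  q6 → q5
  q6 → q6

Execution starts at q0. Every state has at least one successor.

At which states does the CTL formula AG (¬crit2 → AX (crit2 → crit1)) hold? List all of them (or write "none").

States satisfying ¬crit2 → AX (crit2 → crit1): {q0, q1, q2, q4, q5, q6}.
States satisfying AG (¬crit2 → AX (crit2 → crit1)): {q2, q4}.

{q2, q4}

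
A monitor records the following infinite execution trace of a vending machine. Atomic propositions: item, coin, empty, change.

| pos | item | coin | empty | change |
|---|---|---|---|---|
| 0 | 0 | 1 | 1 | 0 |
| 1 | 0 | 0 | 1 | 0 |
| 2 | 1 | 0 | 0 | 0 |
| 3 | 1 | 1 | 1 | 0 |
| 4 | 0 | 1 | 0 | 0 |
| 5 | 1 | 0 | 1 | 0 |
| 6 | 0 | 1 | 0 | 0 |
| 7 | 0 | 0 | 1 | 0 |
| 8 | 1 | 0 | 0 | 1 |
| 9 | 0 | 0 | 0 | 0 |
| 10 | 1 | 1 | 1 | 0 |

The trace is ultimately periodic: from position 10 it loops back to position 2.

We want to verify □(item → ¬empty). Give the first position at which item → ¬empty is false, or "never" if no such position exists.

3

Check item → ¬empty at each position in order: 0 ✓, 1 ✓, 2 ✓.
At position 3 the labels are {coin, empty, item}, so item → ¬empty is false there. This is the first violation.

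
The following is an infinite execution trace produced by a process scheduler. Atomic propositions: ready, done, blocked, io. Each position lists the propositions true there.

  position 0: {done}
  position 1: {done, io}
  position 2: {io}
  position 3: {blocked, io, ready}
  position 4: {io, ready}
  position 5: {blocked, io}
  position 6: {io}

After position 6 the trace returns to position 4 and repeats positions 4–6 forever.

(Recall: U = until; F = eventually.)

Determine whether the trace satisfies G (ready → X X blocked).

Does not hold

ready → X X blocked must hold at every position from 0 onward. It fails at position 4, so G (ready → X X blocked) is false.
Positions where ready holds: 3, 4.
Check X X blocked at each: 3→ok, 4→fails.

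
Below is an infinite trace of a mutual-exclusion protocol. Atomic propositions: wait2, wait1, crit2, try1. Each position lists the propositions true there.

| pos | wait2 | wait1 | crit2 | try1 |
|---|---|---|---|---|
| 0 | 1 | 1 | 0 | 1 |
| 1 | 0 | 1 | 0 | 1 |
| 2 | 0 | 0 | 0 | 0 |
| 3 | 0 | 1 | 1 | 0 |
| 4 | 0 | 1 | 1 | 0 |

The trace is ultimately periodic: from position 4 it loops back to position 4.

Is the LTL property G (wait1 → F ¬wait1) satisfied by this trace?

wait1 → F ¬wait1 must hold at every position from 0 onward. It fails at position 3, so G (wait1 → F ¬wait1) is false.
Positions where wait1 holds: 0, 1, 3, 4.
Check F ¬wait1 at each: 0→ok, 1→ok, 3→fails, 4→fails.

Violated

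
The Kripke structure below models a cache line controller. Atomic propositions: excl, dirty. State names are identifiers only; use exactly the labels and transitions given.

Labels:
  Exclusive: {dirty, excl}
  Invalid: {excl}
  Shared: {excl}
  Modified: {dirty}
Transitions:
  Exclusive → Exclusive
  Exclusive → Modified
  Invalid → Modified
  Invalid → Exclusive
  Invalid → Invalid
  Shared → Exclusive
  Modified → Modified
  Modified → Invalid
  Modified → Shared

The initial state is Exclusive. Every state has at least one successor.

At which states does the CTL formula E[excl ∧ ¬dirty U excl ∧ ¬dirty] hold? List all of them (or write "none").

{Invalid, Shared}

States satisfying excl ∧ ¬dirty: {Invalid, Shared}.
States satisfying E[excl ∧ ¬dirty U excl ∧ ¬dirty]: {Invalid, Shared}.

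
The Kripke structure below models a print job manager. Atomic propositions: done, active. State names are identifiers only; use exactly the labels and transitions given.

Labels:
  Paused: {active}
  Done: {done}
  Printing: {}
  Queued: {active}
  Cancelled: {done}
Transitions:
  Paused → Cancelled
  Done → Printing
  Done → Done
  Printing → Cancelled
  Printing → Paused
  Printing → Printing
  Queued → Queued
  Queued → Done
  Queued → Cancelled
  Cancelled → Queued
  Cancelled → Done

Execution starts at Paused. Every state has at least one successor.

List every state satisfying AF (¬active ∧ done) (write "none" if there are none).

States satisfying ¬active ∧ done: {Done, Cancelled}.
States satisfying AF (¬active ∧ done): {Paused, Done, Cancelled}.

{Paused, Done, Cancelled}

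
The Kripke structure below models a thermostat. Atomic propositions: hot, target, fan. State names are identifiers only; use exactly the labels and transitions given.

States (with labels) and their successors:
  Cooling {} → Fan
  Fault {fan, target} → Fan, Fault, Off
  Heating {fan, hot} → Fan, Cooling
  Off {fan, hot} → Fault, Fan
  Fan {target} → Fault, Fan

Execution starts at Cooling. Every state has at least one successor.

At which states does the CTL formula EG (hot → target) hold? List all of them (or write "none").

{Cooling, Fault, Fan}

States satisfying hot → target: {Cooling, Fault, Fan}.
States satisfying EG (hot → target): {Cooling, Fault, Fan}.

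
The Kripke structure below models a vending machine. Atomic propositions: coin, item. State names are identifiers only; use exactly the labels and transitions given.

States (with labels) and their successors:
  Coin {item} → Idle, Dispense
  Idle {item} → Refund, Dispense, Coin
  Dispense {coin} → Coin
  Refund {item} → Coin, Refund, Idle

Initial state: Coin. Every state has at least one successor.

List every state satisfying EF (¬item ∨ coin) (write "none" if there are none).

States satisfying ¬item ∨ coin: {Dispense}.
States satisfying EF (¬item ∨ coin): {Coin, Idle, Dispense, Refund}.

{Coin, Idle, Dispense, Refund}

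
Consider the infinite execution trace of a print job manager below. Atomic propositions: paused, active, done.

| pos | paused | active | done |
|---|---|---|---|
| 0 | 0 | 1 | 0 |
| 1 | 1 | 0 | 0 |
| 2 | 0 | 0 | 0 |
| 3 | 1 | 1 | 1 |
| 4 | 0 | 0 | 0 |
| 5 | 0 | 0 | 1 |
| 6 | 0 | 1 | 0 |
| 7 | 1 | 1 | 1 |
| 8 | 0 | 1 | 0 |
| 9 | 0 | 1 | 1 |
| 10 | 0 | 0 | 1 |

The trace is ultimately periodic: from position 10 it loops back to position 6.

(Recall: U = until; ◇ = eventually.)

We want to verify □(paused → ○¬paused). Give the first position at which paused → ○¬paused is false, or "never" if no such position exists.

paused → ○¬paused holds at every position 0..10, and those are all the positions the trace ever visits, so the invariant □(paused → ○¬paused) is never violated.

never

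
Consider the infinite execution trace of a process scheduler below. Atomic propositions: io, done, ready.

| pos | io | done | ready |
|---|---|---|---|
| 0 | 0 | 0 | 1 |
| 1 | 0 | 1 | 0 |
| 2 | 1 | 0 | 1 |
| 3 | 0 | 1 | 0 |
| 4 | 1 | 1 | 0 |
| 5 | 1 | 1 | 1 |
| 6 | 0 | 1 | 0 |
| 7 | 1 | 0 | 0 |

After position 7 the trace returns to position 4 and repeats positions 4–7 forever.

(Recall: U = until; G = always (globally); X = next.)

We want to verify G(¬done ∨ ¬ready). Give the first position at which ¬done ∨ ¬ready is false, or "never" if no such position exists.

Check ¬done ∨ ¬ready at each position in order: 0 ✓, 1 ✓, 2 ✓, 3 ✓, 4 ✓.
At position 5 the labels are {done, io, ready}, so ¬done ∨ ¬ready is false there. This is the first violation.

5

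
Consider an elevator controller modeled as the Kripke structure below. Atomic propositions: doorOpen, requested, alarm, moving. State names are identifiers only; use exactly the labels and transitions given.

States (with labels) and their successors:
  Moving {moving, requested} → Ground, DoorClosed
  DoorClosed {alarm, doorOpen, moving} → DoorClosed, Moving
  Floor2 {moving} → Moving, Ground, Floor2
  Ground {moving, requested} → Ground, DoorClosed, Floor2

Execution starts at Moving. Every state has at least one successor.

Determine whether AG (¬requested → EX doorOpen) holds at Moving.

Violated

States satisfying ¬requested → EX doorOpen: {Moving, DoorClosed, Ground}.
States satisfying AG (¬requested → EX doorOpen): ∅.
Floor2 is reachable from Moving and violates ¬requested → EX doorOpen, so AG fails at Moving.
Moving ∉ Sat(AG (¬requested → EX doorOpen)).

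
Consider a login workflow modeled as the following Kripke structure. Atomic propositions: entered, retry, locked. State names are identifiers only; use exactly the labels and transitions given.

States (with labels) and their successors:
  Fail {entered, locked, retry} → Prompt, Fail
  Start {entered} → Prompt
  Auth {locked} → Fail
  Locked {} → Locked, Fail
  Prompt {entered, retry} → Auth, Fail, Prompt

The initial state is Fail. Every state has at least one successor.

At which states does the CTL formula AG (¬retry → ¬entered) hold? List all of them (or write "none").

States satisfying ¬retry → ¬entered: {Fail, Auth, Locked, Prompt}.
States satisfying AG (¬retry → ¬entered): {Fail, Auth, Locked, Prompt}.

{Fail, Auth, Locked, Prompt}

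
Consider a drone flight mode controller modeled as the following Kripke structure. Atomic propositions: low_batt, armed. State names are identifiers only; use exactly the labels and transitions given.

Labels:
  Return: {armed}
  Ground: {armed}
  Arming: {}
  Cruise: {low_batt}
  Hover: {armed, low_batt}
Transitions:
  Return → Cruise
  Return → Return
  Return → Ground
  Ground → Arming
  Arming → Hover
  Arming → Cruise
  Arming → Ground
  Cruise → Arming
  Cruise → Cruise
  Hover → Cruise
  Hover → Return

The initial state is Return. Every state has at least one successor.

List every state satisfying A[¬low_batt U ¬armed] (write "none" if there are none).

States satisfying ¬low_batt: {Return, Ground, Arming}.
States satisfying ¬armed: {Arming, Cruise}.
States satisfying A[¬low_batt U ¬armed]: {Ground, Arming, Cruise}.

{Ground, Arming, Cruise}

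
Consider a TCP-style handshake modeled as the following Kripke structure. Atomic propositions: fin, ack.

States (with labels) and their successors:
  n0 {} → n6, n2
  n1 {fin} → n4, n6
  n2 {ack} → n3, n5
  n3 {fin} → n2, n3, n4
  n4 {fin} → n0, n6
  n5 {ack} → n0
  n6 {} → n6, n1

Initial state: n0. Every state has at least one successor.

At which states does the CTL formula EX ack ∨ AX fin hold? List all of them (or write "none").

States satisfying ack: {n2, n5}.
States satisfying EX ack: {n0, n2, n3}.
States satisfying fin: {n1, n3, n4}.
States satisfying AX fin: ∅.
States satisfying EX ack ∨ AX fin: {n0, n2, n3}.

{n0, n2, n3}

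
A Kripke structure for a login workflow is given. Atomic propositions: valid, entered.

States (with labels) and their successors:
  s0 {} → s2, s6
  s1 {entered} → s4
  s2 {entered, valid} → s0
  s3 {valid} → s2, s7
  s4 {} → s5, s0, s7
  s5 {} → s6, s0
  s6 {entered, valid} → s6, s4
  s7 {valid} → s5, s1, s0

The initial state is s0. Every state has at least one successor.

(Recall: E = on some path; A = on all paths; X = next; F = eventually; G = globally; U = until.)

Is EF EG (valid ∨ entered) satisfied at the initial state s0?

Satisfied

States satisfying EG (valid ∨ entered): {s6}.
States satisfying EF EG (valid ∨ entered): {s0, s1, s2, s3, s4, s5, s6, s7}.
Some path from s0 reaches a state where EG (valid ∨ entered) holds.
s0 ∈ Sat(EF EG (valid ∨ entered)).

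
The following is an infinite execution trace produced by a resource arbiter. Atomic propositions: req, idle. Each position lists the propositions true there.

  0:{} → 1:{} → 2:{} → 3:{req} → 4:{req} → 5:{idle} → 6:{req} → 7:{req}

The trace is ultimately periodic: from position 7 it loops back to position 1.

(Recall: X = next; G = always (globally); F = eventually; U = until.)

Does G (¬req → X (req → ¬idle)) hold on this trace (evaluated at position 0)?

¬req → X (req → ¬idle) holds at every position 0..7, and those are all positions ever visited, so G (¬req → X (req → ¬idle)) holds.
Positions where ¬req holds: 0, 1, 2, 5.
Check X (req → ¬idle) at each: 0→ok, 1→ok, 2→ok, 5→ok.

Yes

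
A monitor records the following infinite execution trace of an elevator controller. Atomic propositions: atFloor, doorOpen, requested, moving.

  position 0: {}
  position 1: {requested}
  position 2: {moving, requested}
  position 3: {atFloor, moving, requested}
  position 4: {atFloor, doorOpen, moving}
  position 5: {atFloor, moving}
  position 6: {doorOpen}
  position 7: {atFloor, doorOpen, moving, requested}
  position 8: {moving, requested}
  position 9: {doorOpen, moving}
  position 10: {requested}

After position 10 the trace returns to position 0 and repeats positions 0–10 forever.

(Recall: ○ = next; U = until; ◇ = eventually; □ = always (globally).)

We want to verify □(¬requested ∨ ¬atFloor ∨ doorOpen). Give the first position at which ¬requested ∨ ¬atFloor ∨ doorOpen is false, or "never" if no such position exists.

Check ¬requested ∨ ¬atFloor ∨ doorOpen at each position in order: 0 ✓, 1 ✓, 2 ✓.
At position 3 the labels are {atFloor, moving, requested}, so ¬requested ∨ ¬atFloor ∨ doorOpen is false there. This is the first violation.

3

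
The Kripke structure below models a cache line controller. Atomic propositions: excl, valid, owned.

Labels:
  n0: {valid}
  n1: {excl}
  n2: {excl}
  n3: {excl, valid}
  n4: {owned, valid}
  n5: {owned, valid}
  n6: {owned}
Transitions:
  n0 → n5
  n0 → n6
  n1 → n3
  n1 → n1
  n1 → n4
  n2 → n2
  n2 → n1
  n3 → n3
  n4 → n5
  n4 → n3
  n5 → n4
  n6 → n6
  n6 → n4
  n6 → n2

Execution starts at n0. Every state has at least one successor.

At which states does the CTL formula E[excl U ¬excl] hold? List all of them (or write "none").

States satisfying excl: {n1, n2, n3}.
States satisfying ¬excl: {n0, n4, n5, n6}.
States satisfying E[excl U ¬excl]: {n0, n1, n2, n4, n5, n6}.

{n0, n1, n2, n4, n5, n6}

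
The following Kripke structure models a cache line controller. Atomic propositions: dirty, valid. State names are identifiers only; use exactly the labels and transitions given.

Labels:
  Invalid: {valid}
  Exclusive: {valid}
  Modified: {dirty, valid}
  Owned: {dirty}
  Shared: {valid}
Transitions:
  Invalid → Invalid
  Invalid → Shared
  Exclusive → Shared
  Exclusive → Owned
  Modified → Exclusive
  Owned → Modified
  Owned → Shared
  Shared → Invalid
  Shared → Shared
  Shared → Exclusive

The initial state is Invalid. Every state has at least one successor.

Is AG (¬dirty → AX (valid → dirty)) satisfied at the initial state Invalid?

No

States satisfying ¬dirty → AX (valid → dirty): {Modified, Owned}.
States satisfying AG (¬dirty → AX (valid → dirty)): ∅.
Exclusive is reachable from Invalid and violates ¬dirty → AX (valid → dirty), so AG fails at Invalid.
Invalid ∉ Sat(AG (¬dirty → AX (valid → dirty))).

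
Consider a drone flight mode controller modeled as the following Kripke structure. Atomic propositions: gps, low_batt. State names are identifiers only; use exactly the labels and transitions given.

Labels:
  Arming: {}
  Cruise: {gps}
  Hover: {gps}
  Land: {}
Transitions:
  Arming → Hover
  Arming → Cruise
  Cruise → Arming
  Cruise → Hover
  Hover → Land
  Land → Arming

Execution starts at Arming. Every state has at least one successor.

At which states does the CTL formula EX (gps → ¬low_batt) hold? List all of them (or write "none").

{Arming, Cruise, Hover, Land}

States satisfying gps → ¬low_batt: {Arming, Cruise, Hover, Land}.
States satisfying EX (gps → ¬low_batt): {Arming, Cruise, Hover, Land}.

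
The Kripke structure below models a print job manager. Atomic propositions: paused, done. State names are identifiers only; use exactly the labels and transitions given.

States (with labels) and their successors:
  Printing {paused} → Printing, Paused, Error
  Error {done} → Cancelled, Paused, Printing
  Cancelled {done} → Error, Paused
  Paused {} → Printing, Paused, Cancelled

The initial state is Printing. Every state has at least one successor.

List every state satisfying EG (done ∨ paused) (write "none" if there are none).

States satisfying done ∨ paused: {Printing, Error, Cancelled}.
States satisfying EG (done ∨ paused): {Printing, Error, Cancelled}.

{Printing, Error, Cancelled}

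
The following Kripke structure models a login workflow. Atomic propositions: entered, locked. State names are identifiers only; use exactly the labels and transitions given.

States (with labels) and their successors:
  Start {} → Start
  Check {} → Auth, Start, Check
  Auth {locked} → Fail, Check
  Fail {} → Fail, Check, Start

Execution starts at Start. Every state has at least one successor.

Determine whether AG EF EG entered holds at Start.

States satisfying EF EG entered: ∅.
States satisfying AG EF EG entered: ∅.
Start is reachable from Start and violates EF EG entered, so AG fails at Start.
Start ∉ Sat(AG EF EG entered).

No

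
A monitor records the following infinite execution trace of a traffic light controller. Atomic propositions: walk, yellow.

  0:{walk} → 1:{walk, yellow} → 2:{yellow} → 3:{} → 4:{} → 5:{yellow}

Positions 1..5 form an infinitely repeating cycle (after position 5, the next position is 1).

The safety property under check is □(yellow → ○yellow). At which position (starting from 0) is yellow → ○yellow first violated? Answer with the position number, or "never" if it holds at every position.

Check yellow → ○yellow at each position in order: 0 ✓, 1 ✓.
At position 2 the labels are {yellow} and the next position 3 has {}, so yellow → ○yellow is false there. This is the first violation.

2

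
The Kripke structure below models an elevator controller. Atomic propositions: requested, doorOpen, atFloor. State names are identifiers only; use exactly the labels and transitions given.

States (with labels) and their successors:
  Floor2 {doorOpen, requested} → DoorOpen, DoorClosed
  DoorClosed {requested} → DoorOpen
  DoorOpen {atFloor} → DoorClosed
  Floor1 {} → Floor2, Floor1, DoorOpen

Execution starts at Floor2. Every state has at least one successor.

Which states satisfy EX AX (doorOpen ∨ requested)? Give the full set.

{Floor2, DoorClosed, Floor1}

States satisfying AX (doorOpen ∨ requested): {DoorOpen}.
States satisfying EX AX (doorOpen ∨ requested): {Floor2, DoorClosed, Floor1}.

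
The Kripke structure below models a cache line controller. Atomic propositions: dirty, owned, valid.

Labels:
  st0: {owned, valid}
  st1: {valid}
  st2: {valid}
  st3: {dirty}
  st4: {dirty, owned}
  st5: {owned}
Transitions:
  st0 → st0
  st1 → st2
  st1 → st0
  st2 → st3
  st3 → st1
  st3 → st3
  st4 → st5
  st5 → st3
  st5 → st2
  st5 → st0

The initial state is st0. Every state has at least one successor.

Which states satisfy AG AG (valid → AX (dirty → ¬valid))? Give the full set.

States satisfying AG (valid → AX (dirty → ¬valid)): {st0, st1, st2, st3, st4, st5}.
States satisfying AG AG (valid → AX (dirty → ¬valid)): {st0, st1, st2, st3, st4, st5}.

{st0, st1, st2, st3, st4, st5}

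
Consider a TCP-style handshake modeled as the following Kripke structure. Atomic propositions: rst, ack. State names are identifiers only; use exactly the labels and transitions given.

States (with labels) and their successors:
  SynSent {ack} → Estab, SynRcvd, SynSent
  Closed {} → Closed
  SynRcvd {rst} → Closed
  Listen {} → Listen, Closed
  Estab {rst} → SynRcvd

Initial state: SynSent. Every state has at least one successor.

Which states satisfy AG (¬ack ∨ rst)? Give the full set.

{Closed, SynRcvd, Listen, Estab}

States satisfying ¬ack ∨ rst: {Closed, SynRcvd, Listen, Estab}.
States satisfying AG (¬ack ∨ rst): {Closed, SynRcvd, Listen, Estab}.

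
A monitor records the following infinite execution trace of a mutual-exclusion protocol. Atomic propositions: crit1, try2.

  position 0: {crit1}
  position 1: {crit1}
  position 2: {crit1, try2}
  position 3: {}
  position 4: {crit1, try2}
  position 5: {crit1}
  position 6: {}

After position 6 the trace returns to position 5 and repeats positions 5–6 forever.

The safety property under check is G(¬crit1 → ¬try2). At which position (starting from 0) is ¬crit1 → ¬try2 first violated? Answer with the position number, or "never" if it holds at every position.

¬crit1 → ¬try2 holds at every position 0..6, and those are all the positions the trace ever visits, so the invariant G(¬crit1 → ¬try2) is never violated.

never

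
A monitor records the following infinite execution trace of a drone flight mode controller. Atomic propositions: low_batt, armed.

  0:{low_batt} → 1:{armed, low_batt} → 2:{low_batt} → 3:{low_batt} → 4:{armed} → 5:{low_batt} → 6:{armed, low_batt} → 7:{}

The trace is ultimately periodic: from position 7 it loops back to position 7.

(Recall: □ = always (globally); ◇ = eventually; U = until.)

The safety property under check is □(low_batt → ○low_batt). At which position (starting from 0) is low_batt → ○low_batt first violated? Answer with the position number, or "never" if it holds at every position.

Check low_batt → ○low_batt at each position in order: 0 ✓, 1 ✓, 2 ✓.
At position 3 the labels are {low_batt} and the next position 4 has {armed}, so low_batt → ○low_batt is false there. This is the first violation.

3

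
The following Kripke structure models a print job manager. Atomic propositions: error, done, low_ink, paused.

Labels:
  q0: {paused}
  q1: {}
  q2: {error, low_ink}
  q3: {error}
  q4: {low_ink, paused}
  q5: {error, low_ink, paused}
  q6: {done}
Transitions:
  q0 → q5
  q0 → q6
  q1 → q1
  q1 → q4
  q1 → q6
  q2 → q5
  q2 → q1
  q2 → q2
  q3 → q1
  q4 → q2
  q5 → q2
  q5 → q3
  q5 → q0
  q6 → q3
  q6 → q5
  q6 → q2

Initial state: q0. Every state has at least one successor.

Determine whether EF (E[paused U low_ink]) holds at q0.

Satisfied

States satisfying E[paused U low_ink]: {q0, q2, q4, q5}.
States satisfying EF (E[paused U low_ink]): {q0, q1, q2, q3, q4, q5, q6}.
Some path from q0 reaches a state where E[paused U low_ink] holds.
q0 ∈ Sat(EF (E[paused U low_ink])).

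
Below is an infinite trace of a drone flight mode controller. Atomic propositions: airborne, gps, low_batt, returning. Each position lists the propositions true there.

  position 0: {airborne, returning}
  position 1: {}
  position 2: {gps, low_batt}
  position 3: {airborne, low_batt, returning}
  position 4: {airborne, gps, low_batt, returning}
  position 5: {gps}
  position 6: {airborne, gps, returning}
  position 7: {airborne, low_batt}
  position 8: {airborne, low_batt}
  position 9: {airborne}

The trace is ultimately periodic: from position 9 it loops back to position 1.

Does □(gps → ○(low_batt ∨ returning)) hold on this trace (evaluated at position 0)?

gps → ○(low_batt ∨ returning) must hold at every position from 0 onward. It fails at position 4, so □(gps → ○(low_batt ∨ returning)) is false.
Positions where gps holds: 2, 4, 5, 6.
Check ○(low_batt ∨ returning) at each: 2→ok, 4→fails, 5→ok, 6→ok.

Violated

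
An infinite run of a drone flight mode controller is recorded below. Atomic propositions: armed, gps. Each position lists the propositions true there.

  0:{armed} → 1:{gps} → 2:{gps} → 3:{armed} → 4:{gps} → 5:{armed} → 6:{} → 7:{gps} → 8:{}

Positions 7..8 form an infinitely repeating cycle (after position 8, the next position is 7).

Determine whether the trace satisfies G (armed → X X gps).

armed → X X gps must hold at every position from 0 onward. It fails at position 3, so G (armed → X X gps) is false.
Positions where armed holds: 0, 3, 5.
Check X X gps at each: 0→ok, 3→fails, 5→ok.

No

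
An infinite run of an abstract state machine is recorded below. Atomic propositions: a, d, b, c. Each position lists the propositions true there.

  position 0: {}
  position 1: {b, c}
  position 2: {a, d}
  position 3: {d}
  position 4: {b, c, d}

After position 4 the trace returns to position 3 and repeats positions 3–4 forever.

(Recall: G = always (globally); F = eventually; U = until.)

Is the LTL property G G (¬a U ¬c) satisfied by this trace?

Holds

G (¬a U ¬c) holds at every position 0..4, and those are all positions ever visited, so G G (¬a U ¬c) holds.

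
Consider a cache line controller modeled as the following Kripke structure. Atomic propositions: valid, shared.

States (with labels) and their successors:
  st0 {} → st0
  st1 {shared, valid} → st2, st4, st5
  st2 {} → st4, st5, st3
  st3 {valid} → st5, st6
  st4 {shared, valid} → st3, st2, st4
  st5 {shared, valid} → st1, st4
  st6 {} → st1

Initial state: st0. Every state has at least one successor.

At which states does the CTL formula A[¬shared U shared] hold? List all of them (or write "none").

States satisfying ¬shared: {st0, st2, st3, st6}.
States satisfying shared: {st1, st4, st5}.
States satisfying A[¬shared U shared]: {st1, st2, st3, st4, st5, st6}.

{st1, st2, st3, st4, st5, st6}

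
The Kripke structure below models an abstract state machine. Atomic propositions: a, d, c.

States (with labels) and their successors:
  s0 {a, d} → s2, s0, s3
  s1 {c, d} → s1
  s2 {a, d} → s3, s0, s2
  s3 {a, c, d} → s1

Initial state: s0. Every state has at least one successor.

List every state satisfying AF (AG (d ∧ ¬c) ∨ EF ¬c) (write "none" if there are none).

{s0, s2}

States satisfying AG (d ∧ ¬c) ∨ EF ¬c: {s0, s2}.
States satisfying AF (AG (d ∧ ¬c) ∨ EF ¬c): {s0, s2}.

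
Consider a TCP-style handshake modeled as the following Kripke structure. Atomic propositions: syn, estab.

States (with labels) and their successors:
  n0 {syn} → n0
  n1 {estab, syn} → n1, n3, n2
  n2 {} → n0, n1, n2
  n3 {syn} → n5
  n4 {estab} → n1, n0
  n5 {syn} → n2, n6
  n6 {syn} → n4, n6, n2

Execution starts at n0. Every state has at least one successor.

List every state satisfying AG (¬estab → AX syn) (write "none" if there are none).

States satisfying ¬estab → AX syn: {n0, n1, n3, n4}.
States satisfying AG (¬estab → AX syn): {n0}.

{n0}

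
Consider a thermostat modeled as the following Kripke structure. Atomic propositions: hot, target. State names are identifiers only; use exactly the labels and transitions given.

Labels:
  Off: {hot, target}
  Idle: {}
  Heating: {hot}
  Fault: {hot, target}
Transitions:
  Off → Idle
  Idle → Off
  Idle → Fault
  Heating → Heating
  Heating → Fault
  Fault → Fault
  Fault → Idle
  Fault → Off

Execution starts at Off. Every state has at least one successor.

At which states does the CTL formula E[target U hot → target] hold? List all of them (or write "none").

States satisfying target: {Off, Fault}.
States satisfying hot → target: {Off, Idle, Fault}.
States satisfying E[target U hot → target]: {Off, Idle, Fault}.

{Off, Idle, Fault}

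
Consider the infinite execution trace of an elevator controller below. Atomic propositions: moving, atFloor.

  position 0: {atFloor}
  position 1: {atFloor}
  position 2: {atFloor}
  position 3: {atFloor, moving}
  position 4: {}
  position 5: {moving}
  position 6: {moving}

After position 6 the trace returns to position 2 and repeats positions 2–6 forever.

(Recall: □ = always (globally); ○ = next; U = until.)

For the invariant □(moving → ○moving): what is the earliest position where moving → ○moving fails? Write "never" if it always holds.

Check moving → ○moving at each position in order: 0 ✓, 1 ✓, 2 ✓.
At position 3 the labels are {atFloor, moving} and the next position 4 has {}, so moving → ○moving is false there. This is the first violation.

3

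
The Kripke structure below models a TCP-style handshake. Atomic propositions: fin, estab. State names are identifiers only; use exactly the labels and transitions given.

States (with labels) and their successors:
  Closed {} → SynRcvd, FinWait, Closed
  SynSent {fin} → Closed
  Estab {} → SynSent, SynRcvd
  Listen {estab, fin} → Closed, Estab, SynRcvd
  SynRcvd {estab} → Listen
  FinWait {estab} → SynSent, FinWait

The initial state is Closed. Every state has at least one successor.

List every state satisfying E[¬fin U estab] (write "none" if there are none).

{Closed, Estab, Listen, SynRcvd, FinWait}

States satisfying ¬fin: {Closed, Estab, SynRcvd, FinWait}.
States satisfying estab: {Listen, SynRcvd, FinWait}.
States satisfying E[¬fin U estab]: {Closed, Estab, Listen, SynRcvd, FinWait}.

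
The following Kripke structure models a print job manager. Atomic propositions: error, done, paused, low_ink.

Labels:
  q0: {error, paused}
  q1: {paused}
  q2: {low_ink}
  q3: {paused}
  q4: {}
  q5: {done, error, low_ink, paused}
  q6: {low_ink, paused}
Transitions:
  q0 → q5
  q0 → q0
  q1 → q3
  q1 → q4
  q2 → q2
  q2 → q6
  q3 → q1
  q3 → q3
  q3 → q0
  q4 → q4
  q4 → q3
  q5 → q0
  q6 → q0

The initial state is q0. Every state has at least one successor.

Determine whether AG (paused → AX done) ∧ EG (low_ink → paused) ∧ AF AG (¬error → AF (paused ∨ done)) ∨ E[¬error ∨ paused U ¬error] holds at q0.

No

States satisfying paused → AX done: {q2, q4}.
States satisfying AG (paused → AX done): ∅.
States satisfying low_ink → paused: {q0, q1, q3, q4, q5, q6}.
States satisfying EG (low_ink → paused): {q0, q1, q3, q4, q5, q6}.
States satisfying AG (paused → AX done) ∧ EG (low_ink → paused): ∅.
States satisfying AG (¬error → AF (paused ∨ done)): {q0, q5, q6}.
States satisfying AF AG (¬error → AF (paused ∨ done)): {q0, q5, q6}.
States satisfying ¬error ∨ paused: {q0, q1, q2, q3, q4, q5, q6}.
States satisfying ¬error: {q1, q2, q3, q4, q6}.
States satisfying E[¬error ∨ paused U ¬error]: {q1, q2, q3, q4, q6}.
States satisfying AG (paused → AX done) ∧ EG (low_ink → paused) ∧ AF AG (¬error → AF (paused ∨ done)) ∨ E[¬error ∨ paused U ¬error]: {q1, q2, q3, q4, q6}.
q0 ∉ Sat(AG (paused → AX done) ∧ EG (low_ink → paused) ∧ AF AG (¬error → AF (paused ∨ done)) ∨ E[¬error ∨ paused U ¬error]).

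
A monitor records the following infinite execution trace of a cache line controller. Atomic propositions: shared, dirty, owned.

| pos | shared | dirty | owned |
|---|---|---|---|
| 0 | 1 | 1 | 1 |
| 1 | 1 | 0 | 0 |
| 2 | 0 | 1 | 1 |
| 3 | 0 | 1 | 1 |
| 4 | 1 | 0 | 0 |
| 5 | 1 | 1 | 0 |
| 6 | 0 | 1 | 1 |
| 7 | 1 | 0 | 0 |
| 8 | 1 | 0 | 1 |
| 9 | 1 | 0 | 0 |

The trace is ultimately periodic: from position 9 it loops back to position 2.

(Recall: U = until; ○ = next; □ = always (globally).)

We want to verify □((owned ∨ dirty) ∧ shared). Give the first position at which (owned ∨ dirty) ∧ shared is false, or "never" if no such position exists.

Check (owned ∨ dirty) ∧ shared at each position in order: 0 ✓.
At position 1 the labels are {shared}, so (owned ∨ dirty) ∧ shared is false there. This is the first violation.

1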